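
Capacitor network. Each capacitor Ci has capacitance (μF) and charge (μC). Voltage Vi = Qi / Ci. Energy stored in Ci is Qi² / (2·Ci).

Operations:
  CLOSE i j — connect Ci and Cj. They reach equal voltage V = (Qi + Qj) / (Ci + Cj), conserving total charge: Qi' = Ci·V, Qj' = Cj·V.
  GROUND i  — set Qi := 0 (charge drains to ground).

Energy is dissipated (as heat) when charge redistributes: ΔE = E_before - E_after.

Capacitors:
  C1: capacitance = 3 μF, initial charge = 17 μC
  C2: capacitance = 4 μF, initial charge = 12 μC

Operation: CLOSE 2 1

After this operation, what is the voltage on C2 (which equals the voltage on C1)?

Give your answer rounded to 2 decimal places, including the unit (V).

Initial: C1(3μF, Q=17μC, V=5.67V), C2(4μF, Q=12μC, V=3.00V)
Op 1: CLOSE 2-1: Q_total=29.00, C_total=7.00, V=4.14; Q2=16.57, Q1=12.43; dissipated=6.095

Answer: 4.14 V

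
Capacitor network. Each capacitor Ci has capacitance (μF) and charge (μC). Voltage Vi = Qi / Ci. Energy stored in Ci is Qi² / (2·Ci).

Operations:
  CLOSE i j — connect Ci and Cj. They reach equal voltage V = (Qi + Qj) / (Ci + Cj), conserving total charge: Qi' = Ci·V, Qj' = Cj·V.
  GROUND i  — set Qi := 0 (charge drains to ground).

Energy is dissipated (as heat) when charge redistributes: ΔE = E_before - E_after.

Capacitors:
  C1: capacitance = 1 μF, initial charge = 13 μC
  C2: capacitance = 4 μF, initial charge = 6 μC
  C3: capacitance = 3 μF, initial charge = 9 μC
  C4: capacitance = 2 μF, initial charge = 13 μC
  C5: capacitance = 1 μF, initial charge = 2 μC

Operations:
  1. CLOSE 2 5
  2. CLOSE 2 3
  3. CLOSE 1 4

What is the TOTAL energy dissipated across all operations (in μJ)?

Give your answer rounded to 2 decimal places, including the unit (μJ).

Initial: C1(1μF, Q=13μC, V=13.00V), C2(4μF, Q=6μC, V=1.50V), C3(3μF, Q=9μC, V=3.00V), C4(2μF, Q=13μC, V=6.50V), C5(1μF, Q=2μC, V=2.00V)
Op 1: CLOSE 2-5: Q_total=8.00, C_total=5.00, V=1.60; Q2=6.40, Q5=1.60; dissipated=0.100
Op 2: CLOSE 2-3: Q_total=15.40, C_total=7.00, V=2.20; Q2=8.80, Q3=6.60; dissipated=1.680
Op 3: CLOSE 1-4: Q_total=26.00, C_total=3.00, V=8.67; Q1=8.67, Q4=17.33; dissipated=14.083
Total dissipated: 15.863 μJ

Answer: 15.86 μJ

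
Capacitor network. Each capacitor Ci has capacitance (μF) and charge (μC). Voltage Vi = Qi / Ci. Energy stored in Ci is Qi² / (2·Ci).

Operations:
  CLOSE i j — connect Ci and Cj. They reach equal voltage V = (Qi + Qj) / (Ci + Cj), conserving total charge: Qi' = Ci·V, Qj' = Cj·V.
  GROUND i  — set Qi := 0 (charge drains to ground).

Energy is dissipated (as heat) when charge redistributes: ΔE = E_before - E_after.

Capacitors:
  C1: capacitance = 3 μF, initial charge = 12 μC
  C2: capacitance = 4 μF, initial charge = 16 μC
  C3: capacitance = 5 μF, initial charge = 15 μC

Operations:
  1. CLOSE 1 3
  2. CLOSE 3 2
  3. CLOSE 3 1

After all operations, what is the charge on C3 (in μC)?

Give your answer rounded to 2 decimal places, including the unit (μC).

Answer: 17.74 μC

Derivation:
Initial: C1(3μF, Q=12μC, V=4.00V), C2(4μF, Q=16μC, V=4.00V), C3(5μF, Q=15μC, V=3.00V)
Op 1: CLOSE 1-3: Q_total=27.00, C_total=8.00, V=3.38; Q1=10.12, Q3=16.88; dissipated=0.938
Op 2: CLOSE 3-2: Q_total=32.88, C_total=9.00, V=3.65; Q3=18.26, Q2=14.61; dissipated=0.434
Op 3: CLOSE 3-1: Q_total=28.39, C_total=8.00, V=3.55; Q3=17.74, Q1=10.65; dissipated=0.072
Final charges: Q1=10.65, Q2=14.61, Q3=17.74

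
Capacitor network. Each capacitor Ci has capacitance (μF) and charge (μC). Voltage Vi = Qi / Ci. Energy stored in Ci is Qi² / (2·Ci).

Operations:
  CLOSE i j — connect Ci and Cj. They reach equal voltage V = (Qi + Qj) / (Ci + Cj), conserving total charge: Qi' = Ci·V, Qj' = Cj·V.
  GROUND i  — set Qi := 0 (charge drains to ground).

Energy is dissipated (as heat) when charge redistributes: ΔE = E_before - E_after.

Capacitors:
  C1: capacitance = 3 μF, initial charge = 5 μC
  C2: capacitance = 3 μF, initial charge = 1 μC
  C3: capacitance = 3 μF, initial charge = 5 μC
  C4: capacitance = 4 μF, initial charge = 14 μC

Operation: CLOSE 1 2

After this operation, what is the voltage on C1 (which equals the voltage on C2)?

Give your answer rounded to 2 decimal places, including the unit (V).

Answer: 1.00 V

Derivation:
Initial: C1(3μF, Q=5μC, V=1.67V), C2(3μF, Q=1μC, V=0.33V), C3(3μF, Q=5μC, V=1.67V), C4(4μF, Q=14μC, V=3.50V)
Op 1: CLOSE 1-2: Q_total=6.00, C_total=6.00, V=1.00; Q1=3.00, Q2=3.00; dissipated=1.333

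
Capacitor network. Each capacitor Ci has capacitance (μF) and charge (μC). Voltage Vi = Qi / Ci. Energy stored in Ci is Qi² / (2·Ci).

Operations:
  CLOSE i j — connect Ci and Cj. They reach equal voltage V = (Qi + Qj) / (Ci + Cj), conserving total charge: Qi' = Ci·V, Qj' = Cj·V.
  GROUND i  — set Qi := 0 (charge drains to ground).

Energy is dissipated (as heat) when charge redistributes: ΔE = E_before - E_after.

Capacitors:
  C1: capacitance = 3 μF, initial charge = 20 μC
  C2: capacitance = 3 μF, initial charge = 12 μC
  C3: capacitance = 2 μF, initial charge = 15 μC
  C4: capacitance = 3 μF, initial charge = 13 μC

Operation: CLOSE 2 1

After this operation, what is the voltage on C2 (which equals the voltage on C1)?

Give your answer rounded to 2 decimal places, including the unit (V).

Initial: C1(3μF, Q=20μC, V=6.67V), C2(3μF, Q=12μC, V=4.00V), C3(2μF, Q=15μC, V=7.50V), C4(3μF, Q=13μC, V=4.33V)
Op 1: CLOSE 2-1: Q_total=32.00, C_total=6.00, V=5.33; Q2=16.00, Q1=16.00; dissipated=5.333

Answer: 5.33 V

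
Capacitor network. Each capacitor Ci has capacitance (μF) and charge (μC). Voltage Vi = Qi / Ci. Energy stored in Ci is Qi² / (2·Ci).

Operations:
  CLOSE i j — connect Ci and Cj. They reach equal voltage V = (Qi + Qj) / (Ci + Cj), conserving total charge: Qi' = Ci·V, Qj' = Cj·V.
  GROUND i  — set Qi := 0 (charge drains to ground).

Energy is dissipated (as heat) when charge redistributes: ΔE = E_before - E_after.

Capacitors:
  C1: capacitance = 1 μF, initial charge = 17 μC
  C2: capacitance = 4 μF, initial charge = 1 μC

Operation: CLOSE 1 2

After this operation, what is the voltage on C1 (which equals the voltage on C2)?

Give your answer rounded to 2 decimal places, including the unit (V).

Answer: 3.60 V

Derivation:
Initial: C1(1μF, Q=17μC, V=17.00V), C2(4μF, Q=1μC, V=0.25V)
Op 1: CLOSE 1-2: Q_total=18.00, C_total=5.00, V=3.60; Q1=3.60, Q2=14.40; dissipated=112.225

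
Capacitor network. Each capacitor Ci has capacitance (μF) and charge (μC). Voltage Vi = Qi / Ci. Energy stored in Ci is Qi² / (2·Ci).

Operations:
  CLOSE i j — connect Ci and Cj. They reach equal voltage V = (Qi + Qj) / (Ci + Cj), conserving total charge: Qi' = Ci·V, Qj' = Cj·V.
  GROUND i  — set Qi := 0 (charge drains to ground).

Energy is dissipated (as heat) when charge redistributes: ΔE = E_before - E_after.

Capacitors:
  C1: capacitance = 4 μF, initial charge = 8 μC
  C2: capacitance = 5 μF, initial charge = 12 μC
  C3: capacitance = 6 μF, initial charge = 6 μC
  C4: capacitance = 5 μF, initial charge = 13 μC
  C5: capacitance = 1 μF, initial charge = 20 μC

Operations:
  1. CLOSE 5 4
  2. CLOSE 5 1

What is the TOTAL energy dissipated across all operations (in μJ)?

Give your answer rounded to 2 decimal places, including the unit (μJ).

Initial: C1(4μF, Q=8μC, V=2.00V), C2(5μF, Q=12μC, V=2.40V), C3(6μF, Q=6μC, V=1.00V), C4(5μF, Q=13μC, V=2.60V), C5(1μF, Q=20μC, V=20.00V)
Op 1: CLOSE 5-4: Q_total=33.00, C_total=6.00, V=5.50; Q5=5.50, Q4=27.50; dissipated=126.150
Op 2: CLOSE 5-1: Q_total=13.50, C_total=5.00, V=2.70; Q5=2.70, Q1=10.80; dissipated=4.900
Total dissipated: 131.050 μJ

Answer: 131.05 μJ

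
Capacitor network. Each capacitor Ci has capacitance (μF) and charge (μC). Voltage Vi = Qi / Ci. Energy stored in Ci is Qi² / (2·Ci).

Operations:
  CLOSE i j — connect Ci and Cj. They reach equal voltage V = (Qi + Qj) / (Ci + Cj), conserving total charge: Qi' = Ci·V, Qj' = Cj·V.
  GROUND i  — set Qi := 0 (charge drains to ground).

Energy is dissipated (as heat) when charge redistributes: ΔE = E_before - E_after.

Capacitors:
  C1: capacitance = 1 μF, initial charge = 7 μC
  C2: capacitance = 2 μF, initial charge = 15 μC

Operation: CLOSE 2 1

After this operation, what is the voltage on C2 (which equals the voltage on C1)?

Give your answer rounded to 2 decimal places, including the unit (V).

Initial: C1(1μF, Q=7μC, V=7.00V), C2(2μF, Q=15μC, V=7.50V)
Op 1: CLOSE 2-1: Q_total=22.00, C_total=3.00, V=7.33; Q2=14.67, Q1=7.33; dissipated=0.083

Answer: 7.33 V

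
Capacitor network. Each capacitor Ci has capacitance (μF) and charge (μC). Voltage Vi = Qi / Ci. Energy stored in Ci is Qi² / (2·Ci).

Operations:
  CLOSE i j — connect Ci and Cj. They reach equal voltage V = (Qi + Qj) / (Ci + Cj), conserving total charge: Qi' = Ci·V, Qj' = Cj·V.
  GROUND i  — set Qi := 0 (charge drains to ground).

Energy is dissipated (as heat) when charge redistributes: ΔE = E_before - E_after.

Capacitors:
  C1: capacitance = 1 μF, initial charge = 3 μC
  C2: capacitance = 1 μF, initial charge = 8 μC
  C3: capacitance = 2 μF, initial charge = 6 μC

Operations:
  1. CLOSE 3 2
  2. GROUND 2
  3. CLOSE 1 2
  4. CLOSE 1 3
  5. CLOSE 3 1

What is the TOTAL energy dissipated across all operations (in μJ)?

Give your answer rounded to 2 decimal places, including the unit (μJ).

Initial: C1(1μF, Q=3μC, V=3.00V), C2(1μF, Q=8μC, V=8.00V), C3(2μF, Q=6μC, V=3.00V)
Op 1: CLOSE 3-2: Q_total=14.00, C_total=3.00, V=4.67; Q3=9.33, Q2=4.67; dissipated=8.333
Op 2: GROUND 2: Q2=0; energy lost=10.889
Op 3: CLOSE 1-2: Q_total=3.00, C_total=2.00, V=1.50; Q1=1.50, Q2=1.50; dissipated=2.250
Op 4: CLOSE 1-3: Q_total=10.83, C_total=3.00, V=3.61; Q1=3.61, Q3=7.22; dissipated=3.343
Op 5: CLOSE 3-1: Q_total=10.83, C_total=3.00, V=3.61; Q3=7.22, Q1=3.61; dissipated=0.000
Total dissipated: 24.815 μJ

Answer: 24.81 μJ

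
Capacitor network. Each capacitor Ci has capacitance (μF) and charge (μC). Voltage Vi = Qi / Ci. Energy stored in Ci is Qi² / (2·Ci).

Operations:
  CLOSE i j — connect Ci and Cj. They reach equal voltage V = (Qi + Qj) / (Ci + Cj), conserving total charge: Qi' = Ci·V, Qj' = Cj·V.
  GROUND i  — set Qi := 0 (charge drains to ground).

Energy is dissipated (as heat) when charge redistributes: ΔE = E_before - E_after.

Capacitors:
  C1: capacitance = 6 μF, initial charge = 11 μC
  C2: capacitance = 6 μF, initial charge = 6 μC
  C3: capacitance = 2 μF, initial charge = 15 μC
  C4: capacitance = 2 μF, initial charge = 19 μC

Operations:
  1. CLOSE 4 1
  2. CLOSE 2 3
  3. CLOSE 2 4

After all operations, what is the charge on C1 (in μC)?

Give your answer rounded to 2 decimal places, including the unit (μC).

Initial: C1(6μF, Q=11μC, V=1.83V), C2(6μF, Q=6μC, V=1.00V), C3(2μF, Q=15μC, V=7.50V), C4(2μF, Q=19μC, V=9.50V)
Op 1: CLOSE 4-1: Q_total=30.00, C_total=8.00, V=3.75; Q4=7.50, Q1=22.50; dissipated=44.083
Op 2: CLOSE 2-3: Q_total=21.00, C_total=8.00, V=2.62; Q2=15.75, Q3=5.25; dissipated=31.688
Op 3: CLOSE 2-4: Q_total=23.25, C_total=8.00, V=2.91; Q2=17.44, Q4=5.81; dissipated=0.949
Final charges: Q1=22.50, Q2=17.44, Q3=5.25, Q4=5.81

Answer: 22.50 μC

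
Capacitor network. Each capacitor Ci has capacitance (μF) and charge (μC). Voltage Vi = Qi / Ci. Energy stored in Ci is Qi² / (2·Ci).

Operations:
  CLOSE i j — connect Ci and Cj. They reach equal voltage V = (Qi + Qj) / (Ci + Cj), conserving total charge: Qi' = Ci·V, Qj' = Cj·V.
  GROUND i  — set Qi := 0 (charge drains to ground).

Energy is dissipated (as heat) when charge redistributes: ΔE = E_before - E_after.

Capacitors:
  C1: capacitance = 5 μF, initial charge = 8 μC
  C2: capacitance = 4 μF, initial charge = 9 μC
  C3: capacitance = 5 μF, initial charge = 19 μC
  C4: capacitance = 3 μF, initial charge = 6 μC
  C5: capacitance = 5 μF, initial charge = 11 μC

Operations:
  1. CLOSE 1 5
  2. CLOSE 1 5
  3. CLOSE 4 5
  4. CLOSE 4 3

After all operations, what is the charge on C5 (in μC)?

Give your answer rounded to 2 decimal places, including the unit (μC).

Initial: C1(5μF, Q=8μC, V=1.60V), C2(4μF, Q=9μC, V=2.25V), C3(5μF, Q=19μC, V=3.80V), C4(3μF, Q=6μC, V=2.00V), C5(5μF, Q=11μC, V=2.20V)
Op 1: CLOSE 1-5: Q_total=19.00, C_total=10.00, V=1.90; Q1=9.50, Q5=9.50; dissipated=0.450
Op 2: CLOSE 1-5: Q_total=19.00, C_total=10.00, V=1.90; Q1=9.50, Q5=9.50; dissipated=0.000
Op 3: CLOSE 4-5: Q_total=15.50, C_total=8.00, V=1.94; Q4=5.81, Q5=9.69; dissipated=0.009
Op 4: CLOSE 4-3: Q_total=24.81, C_total=8.00, V=3.10; Q4=9.30, Q3=15.51; dissipated=3.252
Final charges: Q1=9.50, Q2=9.00, Q3=15.51, Q4=9.30, Q5=9.69

Answer: 9.69 μC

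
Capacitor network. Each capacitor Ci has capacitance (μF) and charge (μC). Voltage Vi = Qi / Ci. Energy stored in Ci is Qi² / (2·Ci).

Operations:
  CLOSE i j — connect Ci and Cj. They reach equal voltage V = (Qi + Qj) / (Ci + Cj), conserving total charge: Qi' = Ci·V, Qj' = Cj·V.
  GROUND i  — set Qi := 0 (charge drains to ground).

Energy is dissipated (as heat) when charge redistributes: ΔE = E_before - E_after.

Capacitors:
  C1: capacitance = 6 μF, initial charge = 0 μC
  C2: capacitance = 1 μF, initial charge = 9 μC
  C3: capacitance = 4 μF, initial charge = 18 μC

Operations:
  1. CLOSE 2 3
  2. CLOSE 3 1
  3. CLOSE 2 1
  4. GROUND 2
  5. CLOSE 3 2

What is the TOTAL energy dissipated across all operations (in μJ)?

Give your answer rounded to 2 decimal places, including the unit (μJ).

Answer: 52.90 μJ

Derivation:
Initial: C1(6μF, Q=0μC, V=0.00V), C2(1μF, Q=9μC, V=9.00V), C3(4μF, Q=18μC, V=4.50V)
Op 1: CLOSE 2-3: Q_total=27.00, C_total=5.00, V=5.40; Q2=5.40, Q3=21.60; dissipated=8.100
Op 2: CLOSE 3-1: Q_total=21.60, C_total=10.00, V=2.16; Q3=8.64, Q1=12.96; dissipated=34.992
Op 3: CLOSE 2-1: Q_total=18.36, C_total=7.00, V=2.62; Q2=2.62, Q1=15.74; dissipated=4.499
Op 4: GROUND 2: Q2=0; energy lost=3.440
Op 5: CLOSE 3-2: Q_total=8.64, C_total=5.00, V=1.73; Q3=6.91, Q2=1.73; dissipated=1.866
Total dissipated: 52.897 μJ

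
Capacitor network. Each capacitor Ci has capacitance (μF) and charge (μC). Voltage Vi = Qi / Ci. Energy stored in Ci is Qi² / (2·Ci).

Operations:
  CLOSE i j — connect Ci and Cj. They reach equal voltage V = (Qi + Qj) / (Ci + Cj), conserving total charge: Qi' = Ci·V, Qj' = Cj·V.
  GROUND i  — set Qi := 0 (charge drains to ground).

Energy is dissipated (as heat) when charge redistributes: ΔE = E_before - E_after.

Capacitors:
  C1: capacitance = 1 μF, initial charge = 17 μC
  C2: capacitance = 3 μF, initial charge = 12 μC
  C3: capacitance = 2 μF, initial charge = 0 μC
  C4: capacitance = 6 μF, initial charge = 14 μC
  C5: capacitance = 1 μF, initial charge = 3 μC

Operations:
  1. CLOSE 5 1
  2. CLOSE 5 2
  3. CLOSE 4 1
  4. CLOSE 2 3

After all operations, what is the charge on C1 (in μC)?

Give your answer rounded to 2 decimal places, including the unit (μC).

Initial: C1(1μF, Q=17μC, V=17.00V), C2(3μF, Q=12μC, V=4.00V), C3(2μF, Q=0μC, V=0.00V), C4(6μF, Q=14μC, V=2.33V), C5(1μF, Q=3μC, V=3.00V)
Op 1: CLOSE 5-1: Q_total=20.00, C_total=2.00, V=10.00; Q5=10.00, Q1=10.00; dissipated=49.000
Op 2: CLOSE 5-2: Q_total=22.00, C_total=4.00, V=5.50; Q5=5.50, Q2=16.50; dissipated=13.500
Op 3: CLOSE 4-1: Q_total=24.00, C_total=7.00, V=3.43; Q4=20.57, Q1=3.43; dissipated=25.190
Op 4: CLOSE 2-3: Q_total=16.50, C_total=5.00, V=3.30; Q2=9.90, Q3=6.60; dissipated=18.150
Final charges: Q1=3.43, Q2=9.90, Q3=6.60, Q4=20.57, Q5=5.50

Answer: 3.43 μC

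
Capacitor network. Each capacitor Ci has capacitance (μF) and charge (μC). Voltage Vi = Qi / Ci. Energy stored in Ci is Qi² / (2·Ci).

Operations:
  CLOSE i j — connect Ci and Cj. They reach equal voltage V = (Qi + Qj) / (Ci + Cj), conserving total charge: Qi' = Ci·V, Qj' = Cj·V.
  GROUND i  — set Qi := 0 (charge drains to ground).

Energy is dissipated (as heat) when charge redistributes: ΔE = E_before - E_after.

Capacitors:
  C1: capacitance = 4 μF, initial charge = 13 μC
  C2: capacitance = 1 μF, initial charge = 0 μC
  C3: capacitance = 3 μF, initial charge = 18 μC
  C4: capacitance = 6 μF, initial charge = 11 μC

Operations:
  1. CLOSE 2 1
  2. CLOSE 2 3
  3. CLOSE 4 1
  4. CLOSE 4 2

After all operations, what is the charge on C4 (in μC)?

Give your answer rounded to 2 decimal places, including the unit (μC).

Answer: 15.42 μC

Derivation:
Initial: C1(4μF, Q=13μC, V=3.25V), C2(1μF, Q=0μC, V=0.00V), C3(3μF, Q=18μC, V=6.00V), C4(6μF, Q=11μC, V=1.83V)
Op 1: CLOSE 2-1: Q_total=13.00, C_total=5.00, V=2.60; Q2=2.60, Q1=10.40; dissipated=4.225
Op 2: CLOSE 2-3: Q_total=20.60, C_total=4.00, V=5.15; Q2=5.15, Q3=15.45; dissipated=4.335
Op 3: CLOSE 4-1: Q_total=21.40, C_total=10.00, V=2.14; Q4=12.84, Q1=8.56; dissipated=0.705
Op 4: CLOSE 4-2: Q_total=17.99, C_total=7.00, V=2.57; Q4=15.42, Q2=2.57; dissipated=3.883
Final charges: Q1=8.56, Q2=2.57, Q3=15.45, Q4=15.42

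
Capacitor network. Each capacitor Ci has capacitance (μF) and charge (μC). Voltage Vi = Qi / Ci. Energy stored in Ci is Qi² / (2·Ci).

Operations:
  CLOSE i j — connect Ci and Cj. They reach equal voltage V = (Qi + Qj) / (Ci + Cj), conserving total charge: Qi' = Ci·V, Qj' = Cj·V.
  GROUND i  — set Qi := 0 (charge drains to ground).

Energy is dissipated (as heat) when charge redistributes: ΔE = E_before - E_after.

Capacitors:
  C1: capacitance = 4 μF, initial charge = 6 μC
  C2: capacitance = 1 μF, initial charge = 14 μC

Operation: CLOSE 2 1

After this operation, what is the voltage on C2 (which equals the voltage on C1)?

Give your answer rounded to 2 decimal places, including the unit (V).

Answer: 4.00 V

Derivation:
Initial: C1(4μF, Q=6μC, V=1.50V), C2(1μF, Q=14μC, V=14.00V)
Op 1: CLOSE 2-1: Q_total=20.00, C_total=5.00, V=4.00; Q2=4.00, Q1=16.00; dissipated=62.500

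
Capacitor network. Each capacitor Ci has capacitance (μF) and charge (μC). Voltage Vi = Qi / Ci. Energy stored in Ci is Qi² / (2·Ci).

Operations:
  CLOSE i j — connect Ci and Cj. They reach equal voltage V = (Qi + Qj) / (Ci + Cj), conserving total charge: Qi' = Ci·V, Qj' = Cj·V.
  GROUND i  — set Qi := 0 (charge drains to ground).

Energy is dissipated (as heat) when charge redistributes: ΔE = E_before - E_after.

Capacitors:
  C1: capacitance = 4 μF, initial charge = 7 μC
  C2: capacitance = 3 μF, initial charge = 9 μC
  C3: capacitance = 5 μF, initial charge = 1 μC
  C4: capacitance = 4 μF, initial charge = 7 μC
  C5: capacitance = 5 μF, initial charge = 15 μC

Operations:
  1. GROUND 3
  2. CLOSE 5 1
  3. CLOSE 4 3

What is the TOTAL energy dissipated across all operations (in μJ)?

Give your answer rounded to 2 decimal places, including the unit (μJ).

Initial: C1(4μF, Q=7μC, V=1.75V), C2(3μF, Q=9μC, V=3.00V), C3(5μF, Q=1μC, V=0.20V), C4(4μF, Q=7μC, V=1.75V), C5(5μF, Q=15μC, V=3.00V)
Op 1: GROUND 3: Q3=0; energy lost=0.100
Op 2: CLOSE 5-1: Q_total=22.00, C_total=9.00, V=2.44; Q5=12.22, Q1=9.78; dissipated=1.736
Op 3: CLOSE 4-3: Q_total=7.00, C_total=9.00, V=0.78; Q4=3.11, Q3=3.89; dissipated=3.403
Total dissipated: 5.239 μJ

Answer: 5.24 μJ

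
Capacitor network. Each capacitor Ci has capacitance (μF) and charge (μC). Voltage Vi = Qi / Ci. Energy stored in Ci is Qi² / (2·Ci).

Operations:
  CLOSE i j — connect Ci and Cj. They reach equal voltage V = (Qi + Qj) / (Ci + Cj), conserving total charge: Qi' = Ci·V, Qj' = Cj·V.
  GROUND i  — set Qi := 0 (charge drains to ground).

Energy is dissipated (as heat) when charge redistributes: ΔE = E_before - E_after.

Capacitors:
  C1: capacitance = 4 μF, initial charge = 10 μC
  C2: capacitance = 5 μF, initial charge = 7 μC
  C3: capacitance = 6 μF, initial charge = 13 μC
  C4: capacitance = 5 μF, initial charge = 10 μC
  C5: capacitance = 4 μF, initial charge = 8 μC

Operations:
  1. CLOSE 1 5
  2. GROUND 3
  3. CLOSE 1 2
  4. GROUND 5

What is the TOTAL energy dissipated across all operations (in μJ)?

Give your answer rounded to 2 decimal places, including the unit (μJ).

Initial: C1(4μF, Q=10μC, V=2.50V), C2(5μF, Q=7μC, V=1.40V), C3(6μF, Q=13μC, V=2.17V), C4(5μF, Q=10μC, V=2.00V), C5(4μF, Q=8μC, V=2.00V)
Op 1: CLOSE 1-5: Q_total=18.00, C_total=8.00, V=2.25; Q1=9.00, Q5=9.00; dissipated=0.250
Op 2: GROUND 3: Q3=0; energy lost=14.083
Op 3: CLOSE 1-2: Q_total=16.00, C_total=9.00, V=1.78; Q1=7.11, Q2=8.89; dissipated=0.803
Op 4: GROUND 5: Q5=0; energy lost=10.125
Total dissipated: 25.261 μJ

Answer: 25.26 μJ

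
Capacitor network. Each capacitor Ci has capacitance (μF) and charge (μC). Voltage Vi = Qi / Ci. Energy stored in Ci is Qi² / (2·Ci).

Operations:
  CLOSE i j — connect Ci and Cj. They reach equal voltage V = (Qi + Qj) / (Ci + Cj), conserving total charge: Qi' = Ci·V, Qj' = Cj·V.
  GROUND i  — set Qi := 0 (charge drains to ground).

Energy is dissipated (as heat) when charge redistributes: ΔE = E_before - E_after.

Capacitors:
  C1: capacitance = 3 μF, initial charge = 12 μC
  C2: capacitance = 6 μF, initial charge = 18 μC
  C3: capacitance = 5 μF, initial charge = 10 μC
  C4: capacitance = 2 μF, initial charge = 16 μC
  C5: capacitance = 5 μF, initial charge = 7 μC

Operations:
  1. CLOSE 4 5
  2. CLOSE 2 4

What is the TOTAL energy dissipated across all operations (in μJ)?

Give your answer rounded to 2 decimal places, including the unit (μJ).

Initial: C1(3μF, Q=12μC, V=4.00V), C2(6μF, Q=18μC, V=3.00V), C3(5μF, Q=10μC, V=2.00V), C4(2μF, Q=16μC, V=8.00V), C5(5μF, Q=7μC, V=1.40V)
Op 1: CLOSE 4-5: Q_total=23.00, C_total=7.00, V=3.29; Q4=6.57, Q5=16.43; dissipated=31.114
Op 2: CLOSE 2-4: Q_total=24.57, C_total=8.00, V=3.07; Q2=18.43, Q4=6.14; dissipated=0.061
Total dissipated: 31.176 μJ

Answer: 31.18 μJ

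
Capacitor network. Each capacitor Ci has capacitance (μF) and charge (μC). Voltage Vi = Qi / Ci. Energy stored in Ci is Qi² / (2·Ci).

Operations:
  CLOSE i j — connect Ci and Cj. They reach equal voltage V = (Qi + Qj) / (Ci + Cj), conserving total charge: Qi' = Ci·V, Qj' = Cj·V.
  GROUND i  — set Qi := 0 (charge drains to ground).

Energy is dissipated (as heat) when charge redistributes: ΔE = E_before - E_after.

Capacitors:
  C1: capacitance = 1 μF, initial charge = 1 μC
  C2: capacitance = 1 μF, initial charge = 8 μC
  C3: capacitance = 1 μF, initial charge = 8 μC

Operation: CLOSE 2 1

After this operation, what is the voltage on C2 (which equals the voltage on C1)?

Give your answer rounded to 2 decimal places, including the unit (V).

Initial: C1(1μF, Q=1μC, V=1.00V), C2(1μF, Q=8μC, V=8.00V), C3(1μF, Q=8μC, V=8.00V)
Op 1: CLOSE 2-1: Q_total=9.00, C_total=2.00, V=4.50; Q2=4.50, Q1=4.50; dissipated=12.250

Answer: 4.50 V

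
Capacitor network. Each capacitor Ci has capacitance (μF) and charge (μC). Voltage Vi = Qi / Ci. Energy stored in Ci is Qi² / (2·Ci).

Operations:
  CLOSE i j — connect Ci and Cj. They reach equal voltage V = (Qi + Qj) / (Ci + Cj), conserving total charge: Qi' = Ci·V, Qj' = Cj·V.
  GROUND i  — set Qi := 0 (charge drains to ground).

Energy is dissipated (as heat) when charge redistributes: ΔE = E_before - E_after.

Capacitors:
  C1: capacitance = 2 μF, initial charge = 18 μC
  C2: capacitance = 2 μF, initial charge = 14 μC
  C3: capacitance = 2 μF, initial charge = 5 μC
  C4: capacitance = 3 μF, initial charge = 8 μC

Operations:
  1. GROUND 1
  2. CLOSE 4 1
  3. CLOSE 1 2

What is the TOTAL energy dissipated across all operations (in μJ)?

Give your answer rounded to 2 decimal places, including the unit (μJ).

Answer: 99.85 μJ

Derivation:
Initial: C1(2μF, Q=18μC, V=9.00V), C2(2μF, Q=14μC, V=7.00V), C3(2μF, Q=5μC, V=2.50V), C4(3μF, Q=8μC, V=2.67V)
Op 1: GROUND 1: Q1=0; energy lost=81.000
Op 2: CLOSE 4-1: Q_total=8.00, C_total=5.00, V=1.60; Q4=4.80, Q1=3.20; dissipated=4.267
Op 3: CLOSE 1-2: Q_total=17.20, C_total=4.00, V=4.30; Q1=8.60, Q2=8.60; dissipated=14.580
Total dissipated: 99.847 μJ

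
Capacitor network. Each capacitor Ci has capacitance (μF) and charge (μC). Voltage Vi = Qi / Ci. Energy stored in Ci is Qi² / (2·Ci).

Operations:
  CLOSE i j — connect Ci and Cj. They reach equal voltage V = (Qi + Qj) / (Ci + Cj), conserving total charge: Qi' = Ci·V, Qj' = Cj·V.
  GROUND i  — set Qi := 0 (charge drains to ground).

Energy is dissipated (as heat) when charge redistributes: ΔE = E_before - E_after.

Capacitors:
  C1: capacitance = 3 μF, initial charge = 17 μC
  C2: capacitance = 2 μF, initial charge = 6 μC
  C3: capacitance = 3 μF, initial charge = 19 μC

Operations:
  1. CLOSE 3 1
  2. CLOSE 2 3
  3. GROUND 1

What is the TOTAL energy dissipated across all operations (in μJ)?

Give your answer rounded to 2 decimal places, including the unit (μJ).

Initial: C1(3μF, Q=17μC, V=5.67V), C2(2μF, Q=6μC, V=3.00V), C3(3μF, Q=19μC, V=6.33V)
Op 1: CLOSE 3-1: Q_total=36.00, C_total=6.00, V=6.00; Q3=18.00, Q1=18.00; dissipated=0.333
Op 2: CLOSE 2-3: Q_total=24.00, C_total=5.00, V=4.80; Q2=9.60, Q3=14.40; dissipated=5.400
Op 3: GROUND 1: Q1=0; energy lost=54.000
Total dissipated: 59.733 μJ

Answer: 59.73 μJ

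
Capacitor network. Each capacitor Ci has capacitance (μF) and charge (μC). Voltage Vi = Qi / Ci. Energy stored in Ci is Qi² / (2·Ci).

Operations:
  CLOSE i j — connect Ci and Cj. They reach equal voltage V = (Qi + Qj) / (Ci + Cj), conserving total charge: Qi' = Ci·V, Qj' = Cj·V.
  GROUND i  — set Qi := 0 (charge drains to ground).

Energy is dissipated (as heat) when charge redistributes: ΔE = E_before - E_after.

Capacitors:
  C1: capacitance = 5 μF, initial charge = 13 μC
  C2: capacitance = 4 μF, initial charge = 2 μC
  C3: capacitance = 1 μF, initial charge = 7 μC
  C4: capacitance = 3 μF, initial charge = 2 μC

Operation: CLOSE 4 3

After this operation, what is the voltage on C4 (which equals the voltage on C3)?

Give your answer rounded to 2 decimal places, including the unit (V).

Answer: 2.25 V

Derivation:
Initial: C1(5μF, Q=13μC, V=2.60V), C2(4μF, Q=2μC, V=0.50V), C3(1μF, Q=7μC, V=7.00V), C4(3μF, Q=2μC, V=0.67V)
Op 1: CLOSE 4-3: Q_total=9.00, C_total=4.00, V=2.25; Q4=6.75, Q3=2.25; dissipated=15.042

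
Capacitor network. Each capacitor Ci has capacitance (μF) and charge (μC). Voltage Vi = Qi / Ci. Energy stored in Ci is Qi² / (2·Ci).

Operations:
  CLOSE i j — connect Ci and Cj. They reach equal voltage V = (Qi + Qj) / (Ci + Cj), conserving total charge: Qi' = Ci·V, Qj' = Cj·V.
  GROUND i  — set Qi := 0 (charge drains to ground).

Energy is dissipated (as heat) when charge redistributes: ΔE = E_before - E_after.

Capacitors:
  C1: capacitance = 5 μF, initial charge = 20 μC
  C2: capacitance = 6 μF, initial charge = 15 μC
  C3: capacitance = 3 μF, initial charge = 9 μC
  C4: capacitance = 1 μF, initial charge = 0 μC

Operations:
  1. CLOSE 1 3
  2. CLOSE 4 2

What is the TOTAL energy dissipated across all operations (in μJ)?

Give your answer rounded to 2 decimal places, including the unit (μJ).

Answer: 3.62 μJ

Derivation:
Initial: C1(5μF, Q=20μC, V=4.00V), C2(6μF, Q=15μC, V=2.50V), C3(3μF, Q=9μC, V=3.00V), C4(1μF, Q=0μC, V=0.00V)
Op 1: CLOSE 1-3: Q_total=29.00, C_total=8.00, V=3.62; Q1=18.12, Q3=10.88; dissipated=0.938
Op 2: CLOSE 4-2: Q_total=15.00, C_total=7.00, V=2.14; Q4=2.14, Q2=12.86; dissipated=2.679
Total dissipated: 3.616 μJ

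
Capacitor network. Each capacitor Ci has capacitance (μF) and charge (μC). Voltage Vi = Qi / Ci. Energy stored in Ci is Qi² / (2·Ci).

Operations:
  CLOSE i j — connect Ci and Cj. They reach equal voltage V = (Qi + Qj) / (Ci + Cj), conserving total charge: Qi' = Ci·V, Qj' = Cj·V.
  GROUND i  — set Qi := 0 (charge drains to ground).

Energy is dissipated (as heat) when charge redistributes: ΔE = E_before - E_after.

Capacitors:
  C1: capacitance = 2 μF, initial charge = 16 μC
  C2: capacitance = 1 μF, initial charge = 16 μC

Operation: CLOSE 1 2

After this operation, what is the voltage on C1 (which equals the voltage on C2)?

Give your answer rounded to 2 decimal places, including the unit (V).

Answer: 10.67 V

Derivation:
Initial: C1(2μF, Q=16μC, V=8.00V), C2(1μF, Q=16μC, V=16.00V)
Op 1: CLOSE 1-2: Q_total=32.00, C_total=3.00, V=10.67; Q1=21.33, Q2=10.67; dissipated=21.333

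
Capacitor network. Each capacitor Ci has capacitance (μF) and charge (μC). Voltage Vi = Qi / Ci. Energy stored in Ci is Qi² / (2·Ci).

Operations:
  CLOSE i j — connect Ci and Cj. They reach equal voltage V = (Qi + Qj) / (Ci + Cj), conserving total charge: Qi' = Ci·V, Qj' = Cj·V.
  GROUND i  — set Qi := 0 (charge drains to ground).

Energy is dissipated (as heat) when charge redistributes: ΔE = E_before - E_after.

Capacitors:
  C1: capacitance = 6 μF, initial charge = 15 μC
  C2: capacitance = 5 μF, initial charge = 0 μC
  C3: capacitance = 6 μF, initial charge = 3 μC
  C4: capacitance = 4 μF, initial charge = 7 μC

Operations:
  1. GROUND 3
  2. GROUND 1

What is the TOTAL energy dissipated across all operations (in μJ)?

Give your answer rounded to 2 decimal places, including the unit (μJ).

Initial: C1(6μF, Q=15μC, V=2.50V), C2(5μF, Q=0μC, V=0.00V), C3(6μF, Q=3μC, V=0.50V), C4(4μF, Q=7μC, V=1.75V)
Op 1: GROUND 3: Q3=0; energy lost=0.750
Op 2: GROUND 1: Q1=0; energy lost=18.750
Total dissipated: 19.500 μJ

Answer: 19.50 μJ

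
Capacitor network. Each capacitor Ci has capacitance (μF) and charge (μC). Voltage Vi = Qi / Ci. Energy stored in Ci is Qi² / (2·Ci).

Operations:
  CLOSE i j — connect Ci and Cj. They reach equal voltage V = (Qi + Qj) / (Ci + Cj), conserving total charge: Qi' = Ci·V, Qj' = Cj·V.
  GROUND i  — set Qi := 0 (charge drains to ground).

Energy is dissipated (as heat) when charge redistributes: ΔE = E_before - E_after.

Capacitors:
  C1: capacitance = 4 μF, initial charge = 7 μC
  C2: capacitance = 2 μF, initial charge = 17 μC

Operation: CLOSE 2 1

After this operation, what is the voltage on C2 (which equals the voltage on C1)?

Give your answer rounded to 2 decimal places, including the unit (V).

Answer: 4.00 V

Derivation:
Initial: C1(4μF, Q=7μC, V=1.75V), C2(2μF, Q=17μC, V=8.50V)
Op 1: CLOSE 2-1: Q_total=24.00, C_total=6.00, V=4.00; Q2=8.00, Q1=16.00; dissipated=30.375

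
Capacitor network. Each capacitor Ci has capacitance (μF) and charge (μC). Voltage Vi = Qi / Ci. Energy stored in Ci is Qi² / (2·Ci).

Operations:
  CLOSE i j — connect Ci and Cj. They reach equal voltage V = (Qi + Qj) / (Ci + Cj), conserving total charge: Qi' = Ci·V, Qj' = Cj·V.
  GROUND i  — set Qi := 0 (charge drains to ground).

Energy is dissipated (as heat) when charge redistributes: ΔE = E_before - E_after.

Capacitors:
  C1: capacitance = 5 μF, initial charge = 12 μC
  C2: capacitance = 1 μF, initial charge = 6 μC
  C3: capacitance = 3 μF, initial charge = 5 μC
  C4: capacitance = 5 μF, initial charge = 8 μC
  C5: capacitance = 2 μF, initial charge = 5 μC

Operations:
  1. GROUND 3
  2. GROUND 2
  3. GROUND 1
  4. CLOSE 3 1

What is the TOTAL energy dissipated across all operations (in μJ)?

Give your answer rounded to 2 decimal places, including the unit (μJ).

Answer: 36.57 μJ

Derivation:
Initial: C1(5μF, Q=12μC, V=2.40V), C2(1μF, Q=6μC, V=6.00V), C3(3μF, Q=5μC, V=1.67V), C4(5μF, Q=8μC, V=1.60V), C5(2μF, Q=5μC, V=2.50V)
Op 1: GROUND 3: Q3=0; energy lost=4.167
Op 2: GROUND 2: Q2=0; energy lost=18.000
Op 3: GROUND 1: Q1=0; energy lost=14.400
Op 4: CLOSE 3-1: Q_total=0.00, C_total=8.00, V=0.00; Q3=0.00, Q1=0.00; dissipated=0.000
Total dissipated: 36.567 μJ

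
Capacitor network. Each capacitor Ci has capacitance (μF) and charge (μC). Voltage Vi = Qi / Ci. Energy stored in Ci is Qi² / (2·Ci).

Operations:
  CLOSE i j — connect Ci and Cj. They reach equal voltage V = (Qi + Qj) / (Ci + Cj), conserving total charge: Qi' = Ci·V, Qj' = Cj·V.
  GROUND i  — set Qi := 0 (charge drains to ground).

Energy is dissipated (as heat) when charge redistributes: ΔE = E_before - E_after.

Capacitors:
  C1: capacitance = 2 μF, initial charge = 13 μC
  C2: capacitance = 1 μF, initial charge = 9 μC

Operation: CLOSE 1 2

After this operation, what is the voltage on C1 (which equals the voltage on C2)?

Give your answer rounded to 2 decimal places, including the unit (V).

Answer: 7.33 V

Derivation:
Initial: C1(2μF, Q=13μC, V=6.50V), C2(1μF, Q=9μC, V=9.00V)
Op 1: CLOSE 1-2: Q_total=22.00, C_total=3.00, V=7.33; Q1=14.67, Q2=7.33; dissipated=2.083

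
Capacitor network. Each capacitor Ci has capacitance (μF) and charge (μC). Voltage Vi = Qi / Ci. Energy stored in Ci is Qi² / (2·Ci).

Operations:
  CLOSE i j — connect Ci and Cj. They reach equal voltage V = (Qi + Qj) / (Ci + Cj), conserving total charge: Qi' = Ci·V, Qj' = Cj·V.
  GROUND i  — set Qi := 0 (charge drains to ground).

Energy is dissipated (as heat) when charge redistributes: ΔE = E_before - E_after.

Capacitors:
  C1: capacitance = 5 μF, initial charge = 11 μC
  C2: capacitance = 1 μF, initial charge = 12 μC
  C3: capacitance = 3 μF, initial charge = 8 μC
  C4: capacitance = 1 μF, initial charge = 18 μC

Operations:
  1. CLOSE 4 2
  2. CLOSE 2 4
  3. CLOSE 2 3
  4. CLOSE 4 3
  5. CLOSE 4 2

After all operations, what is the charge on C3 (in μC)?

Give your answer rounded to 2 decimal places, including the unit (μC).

Answer: 24.19 μC

Derivation:
Initial: C1(5μF, Q=11μC, V=2.20V), C2(1μF, Q=12μC, V=12.00V), C3(3μF, Q=8μC, V=2.67V), C4(1μF, Q=18μC, V=18.00V)
Op 1: CLOSE 4-2: Q_total=30.00, C_total=2.00, V=15.00; Q4=15.00, Q2=15.00; dissipated=9.000
Op 2: CLOSE 2-4: Q_total=30.00, C_total=2.00, V=15.00; Q2=15.00, Q4=15.00; dissipated=0.000
Op 3: CLOSE 2-3: Q_total=23.00, C_total=4.00, V=5.75; Q2=5.75, Q3=17.25; dissipated=57.042
Op 4: CLOSE 4-3: Q_total=32.25, C_total=4.00, V=8.06; Q4=8.06, Q3=24.19; dissipated=32.086
Op 5: CLOSE 4-2: Q_total=13.81, C_total=2.00, V=6.91; Q4=6.91, Q2=6.91; dissipated=1.337
Final charges: Q1=11.00, Q2=6.91, Q3=24.19, Q4=6.91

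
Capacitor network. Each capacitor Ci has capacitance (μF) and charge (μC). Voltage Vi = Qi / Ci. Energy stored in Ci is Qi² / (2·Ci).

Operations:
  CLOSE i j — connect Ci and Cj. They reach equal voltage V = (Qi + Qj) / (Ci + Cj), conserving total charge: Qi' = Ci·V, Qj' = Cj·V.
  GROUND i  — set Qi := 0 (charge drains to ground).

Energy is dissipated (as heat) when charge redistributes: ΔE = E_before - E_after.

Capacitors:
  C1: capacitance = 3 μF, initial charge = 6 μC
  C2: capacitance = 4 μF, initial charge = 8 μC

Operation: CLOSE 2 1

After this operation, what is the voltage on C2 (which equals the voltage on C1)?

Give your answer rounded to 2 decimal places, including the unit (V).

Initial: C1(3μF, Q=6μC, V=2.00V), C2(4μF, Q=8μC, V=2.00V)
Op 1: CLOSE 2-1: Q_total=14.00, C_total=7.00, V=2.00; Q2=8.00, Q1=6.00; dissipated=0.000

Answer: 2.00 V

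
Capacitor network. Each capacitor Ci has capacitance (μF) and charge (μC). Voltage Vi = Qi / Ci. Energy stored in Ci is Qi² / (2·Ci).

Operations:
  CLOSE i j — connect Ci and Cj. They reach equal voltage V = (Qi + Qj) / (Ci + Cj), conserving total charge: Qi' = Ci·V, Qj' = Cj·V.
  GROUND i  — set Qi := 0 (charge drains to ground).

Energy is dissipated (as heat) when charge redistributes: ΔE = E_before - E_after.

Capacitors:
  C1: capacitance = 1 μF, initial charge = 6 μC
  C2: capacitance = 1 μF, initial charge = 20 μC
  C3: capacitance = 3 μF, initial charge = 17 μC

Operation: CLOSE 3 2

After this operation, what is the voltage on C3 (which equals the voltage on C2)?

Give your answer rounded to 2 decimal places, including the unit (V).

Initial: C1(1μF, Q=6μC, V=6.00V), C2(1μF, Q=20μC, V=20.00V), C3(3μF, Q=17μC, V=5.67V)
Op 1: CLOSE 3-2: Q_total=37.00, C_total=4.00, V=9.25; Q3=27.75, Q2=9.25; dissipated=77.042

Answer: 9.25 V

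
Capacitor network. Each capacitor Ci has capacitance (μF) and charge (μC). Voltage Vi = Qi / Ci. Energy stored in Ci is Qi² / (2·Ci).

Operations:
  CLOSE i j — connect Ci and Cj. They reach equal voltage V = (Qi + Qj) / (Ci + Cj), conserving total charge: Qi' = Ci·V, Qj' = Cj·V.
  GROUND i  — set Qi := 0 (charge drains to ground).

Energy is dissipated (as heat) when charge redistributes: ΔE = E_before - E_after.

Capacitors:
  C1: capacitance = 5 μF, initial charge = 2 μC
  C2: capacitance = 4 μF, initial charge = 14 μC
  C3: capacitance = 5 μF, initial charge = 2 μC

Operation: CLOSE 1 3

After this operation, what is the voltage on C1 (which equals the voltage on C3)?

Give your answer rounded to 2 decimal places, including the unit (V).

Initial: C1(5μF, Q=2μC, V=0.40V), C2(4μF, Q=14μC, V=3.50V), C3(5μF, Q=2μC, V=0.40V)
Op 1: CLOSE 1-3: Q_total=4.00, C_total=10.00, V=0.40; Q1=2.00, Q3=2.00; dissipated=0.000

Answer: 0.40 V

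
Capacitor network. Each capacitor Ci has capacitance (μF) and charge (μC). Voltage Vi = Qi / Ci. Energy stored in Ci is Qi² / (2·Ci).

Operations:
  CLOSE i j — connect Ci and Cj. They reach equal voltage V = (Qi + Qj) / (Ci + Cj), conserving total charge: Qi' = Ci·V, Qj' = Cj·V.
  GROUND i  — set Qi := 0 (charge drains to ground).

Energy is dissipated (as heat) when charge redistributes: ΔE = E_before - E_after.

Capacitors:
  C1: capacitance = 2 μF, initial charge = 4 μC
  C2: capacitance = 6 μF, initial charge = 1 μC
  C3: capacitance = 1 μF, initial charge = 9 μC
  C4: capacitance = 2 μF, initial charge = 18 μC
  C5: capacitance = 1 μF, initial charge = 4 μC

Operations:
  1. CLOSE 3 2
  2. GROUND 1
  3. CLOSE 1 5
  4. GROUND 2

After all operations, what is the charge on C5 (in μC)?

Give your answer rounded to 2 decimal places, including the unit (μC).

Initial: C1(2μF, Q=4μC, V=2.00V), C2(6μF, Q=1μC, V=0.17V), C3(1μF, Q=9μC, V=9.00V), C4(2μF, Q=18μC, V=9.00V), C5(1μF, Q=4μC, V=4.00V)
Op 1: CLOSE 3-2: Q_total=10.00, C_total=7.00, V=1.43; Q3=1.43, Q2=8.57; dissipated=33.440
Op 2: GROUND 1: Q1=0; energy lost=4.000
Op 3: CLOSE 1-5: Q_total=4.00, C_total=3.00, V=1.33; Q1=2.67, Q5=1.33; dissipated=5.333
Op 4: GROUND 2: Q2=0; energy lost=6.122
Final charges: Q1=2.67, Q2=0.00, Q3=1.43, Q4=18.00, Q5=1.33

Answer: 1.33 μC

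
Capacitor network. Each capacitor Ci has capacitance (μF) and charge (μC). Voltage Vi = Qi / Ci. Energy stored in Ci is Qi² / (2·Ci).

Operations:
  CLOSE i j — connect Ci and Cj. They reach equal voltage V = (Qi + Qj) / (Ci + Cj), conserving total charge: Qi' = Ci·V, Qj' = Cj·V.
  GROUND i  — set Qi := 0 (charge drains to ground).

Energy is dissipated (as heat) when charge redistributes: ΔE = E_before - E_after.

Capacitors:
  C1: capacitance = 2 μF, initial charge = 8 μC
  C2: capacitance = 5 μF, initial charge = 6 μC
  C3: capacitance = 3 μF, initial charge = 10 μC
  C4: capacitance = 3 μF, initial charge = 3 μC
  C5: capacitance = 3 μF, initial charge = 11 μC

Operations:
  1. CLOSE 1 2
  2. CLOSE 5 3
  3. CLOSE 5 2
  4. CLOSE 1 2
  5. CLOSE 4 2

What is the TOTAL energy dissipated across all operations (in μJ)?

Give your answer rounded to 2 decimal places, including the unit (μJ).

Initial: C1(2μF, Q=8μC, V=4.00V), C2(5μF, Q=6μC, V=1.20V), C3(3μF, Q=10μC, V=3.33V), C4(3μF, Q=3μC, V=1.00V), C5(3μF, Q=11μC, V=3.67V)
Op 1: CLOSE 1-2: Q_total=14.00, C_total=7.00, V=2.00; Q1=4.00, Q2=10.00; dissipated=5.600
Op 2: CLOSE 5-3: Q_total=21.00, C_total=6.00, V=3.50; Q5=10.50, Q3=10.50; dissipated=0.083
Op 3: CLOSE 5-2: Q_total=20.50, C_total=8.00, V=2.56; Q5=7.69, Q2=12.81; dissipated=2.109
Op 4: CLOSE 1-2: Q_total=16.81, C_total=7.00, V=2.40; Q1=4.80, Q2=12.01; dissipated=0.226
Op 5: CLOSE 4-2: Q_total=15.01, C_total=8.00, V=1.88; Q4=5.63, Q2=9.38; dissipated=1.842
Total dissipated: 9.861 μJ

Answer: 9.86 μJ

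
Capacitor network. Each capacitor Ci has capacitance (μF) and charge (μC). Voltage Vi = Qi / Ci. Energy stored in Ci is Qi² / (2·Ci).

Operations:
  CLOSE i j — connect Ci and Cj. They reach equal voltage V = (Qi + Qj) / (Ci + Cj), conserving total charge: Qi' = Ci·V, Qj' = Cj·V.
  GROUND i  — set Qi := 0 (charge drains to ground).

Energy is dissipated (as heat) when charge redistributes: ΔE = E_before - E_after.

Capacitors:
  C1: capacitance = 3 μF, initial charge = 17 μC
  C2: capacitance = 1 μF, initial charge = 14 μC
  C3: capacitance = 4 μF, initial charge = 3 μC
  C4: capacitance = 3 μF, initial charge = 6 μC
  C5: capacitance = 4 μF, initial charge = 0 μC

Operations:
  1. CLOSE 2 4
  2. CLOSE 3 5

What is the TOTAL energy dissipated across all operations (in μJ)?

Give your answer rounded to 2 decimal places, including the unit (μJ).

Answer: 54.56 μJ

Derivation:
Initial: C1(3μF, Q=17μC, V=5.67V), C2(1μF, Q=14μC, V=14.00V), C3(4μF, Q=3μC, V=0.75V), C4(3μF, Q=6μC, V=2.00V), C5(4μF, Q=0μC, V=0.00V)
Op 1: CLOSE 2-4: Q_total=20.00, C_total=4.00, V=5.00; Q2=5.00, Q4=15.00; dissipated=54.000
Op 2: CLOSE 3-5: Q_total=3.00, C_total=8.00, V=0.38; Q3=1.50, Q5=1.50; dissipated=0.562
Total dissipated: 54.562 μJ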